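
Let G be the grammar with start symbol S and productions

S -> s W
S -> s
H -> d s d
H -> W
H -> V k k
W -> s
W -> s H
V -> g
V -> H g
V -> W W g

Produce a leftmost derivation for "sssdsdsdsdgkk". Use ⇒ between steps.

S ⇒ sW   [S -> s W]
sW ⇒ ssH   [W -> s H]
ssH ⇒ ssVkk   [H -> V k k]
ssVkk ⇒ ssWWgkk   [V -> W W g]
ssWWgkk ⇒ sssHWgkk   [W -> s H]
sssHWgkk ⇒ sssdsdWgkk   [H -> d s d]
sssdsdWgkk ⇒ sssdsdsHgkk   [W -> s H]
sssdsdsHgkk ⇒ sssdsdsdsdgkk   [H -> d s d]

S ⇒ sW ⇒ ssH ⇒ ssVkk ⇒ ssWWgkk ⇒ sssHWgkk ⇒ sssdsdWgkk ⇒ sssdsdsHgkk ⇒ sssdsdsdsdgkk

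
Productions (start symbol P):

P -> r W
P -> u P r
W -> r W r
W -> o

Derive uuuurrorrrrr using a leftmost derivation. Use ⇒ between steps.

P ⇒ uPr   [P -> u P r]
uPr ⇒ uuPrr   [P -> u P r]
uuPrr ⇒ uuuPrrr   [P -> u P r]
uuuPrrr ⇒ uuuuPrrrr   [P -> u P r]
uuuuPrrrr ⇒ uuuurWrrrr   [P -> r W]
uuuurWrrrr ⇒ uuuurrWrrrrr   [W -> r W r]
uuuurrWrrrrr ⇒ uuuurrorrrrr   [W -> o]

P ⇒ uPr ⇒ uuPrr ⇒ uuuPrrr ⇒ uuuuPrrrr ⇒ uuuurWrrrr ⇒ uuuurrWrrrrr ⇒ uuuurrorrrrr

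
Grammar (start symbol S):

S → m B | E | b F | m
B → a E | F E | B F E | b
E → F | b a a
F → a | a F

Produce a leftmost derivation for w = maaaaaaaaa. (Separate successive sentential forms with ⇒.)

S ⇒ mB ⇒ maE ⇒ maF ⇒ maaF ⇒ maaaF ⇒ maaaaF ⇒ maaaaaF ⇒ maaaaaaF ⇒ maaaaaaaF ⇒ maaaaaaaaF ⇒ maaaaaaaaa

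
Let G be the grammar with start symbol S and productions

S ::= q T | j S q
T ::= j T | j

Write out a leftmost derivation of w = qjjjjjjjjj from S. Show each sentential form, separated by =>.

S => qT => qjT => qjjT => qjjjT => qjjjjT => qjjjjjT => qjjjjjjT => qjjjjjjjT => qjjjjjjjjT => qjjjjjjjjj

S => qT   [S ::= q T]
qT => qjT   [T ::= j T]
qjT => qjjT   [T ::= j T]
qjjT => qjjjT   [T ::= j T]
qjjjT => qjjjjT   [T ::= j T]
qjjjjT => qjjjjjT   [T ::= j T]
qjjjjjT => qjjjjjjT   [T ::= j T]
qjjjjjjT => qjjjjjjjT   [T ::= j T]
qjjjjjjjT => qjjjjjjjjT   [T ::= j T]
qjjjjjjjjT => qjjjjjjjjj   [T ::= j]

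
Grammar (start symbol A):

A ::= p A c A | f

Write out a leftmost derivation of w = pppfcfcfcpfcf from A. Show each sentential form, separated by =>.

A => pAcA   [A ::= p A c A]
pAcA => ppAcAcA   [A ::= p A c A]
ppAcAcA => pppAcAcAcA   [A ::= p A c A]
pppAcAcAcA => pppfcAcAcA   [A ::= f]
pppfcAcAcA => pppfcfcAcA   [A ::= f]
pppfcfcAcA => pppfcfcfcA   [A ::= f]
pppfcfcfcA => pppfcfcfcpAcA   [A ::= p A c A]
pppfcfcfcpAcA => pppfcfcfcpfcA   [A ::= f]
pppfcfcfcpfcA => pppfcfcfcpfcf   [A ::= f]

A => pAcA => ppAcAcA => pppAcAcAcA => pppfcAcAcA => pppfcfcAcA => pppfcfcfcA => pppfcfcfcpAcA => pppfcfcfcpfcA => pppfcfcfcpfcf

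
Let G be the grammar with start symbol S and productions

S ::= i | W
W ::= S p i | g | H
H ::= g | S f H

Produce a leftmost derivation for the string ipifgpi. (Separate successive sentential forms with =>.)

S => W => Spi => Wpi => Hpi => SfHpi => WfHpi => SpifHpi => ipifHpi => ipifgpi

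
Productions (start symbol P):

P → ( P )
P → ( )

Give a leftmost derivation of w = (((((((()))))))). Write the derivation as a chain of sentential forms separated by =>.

P=>(P)=>((P))=>(((P)))=>((((P))))=>(((((P)))))=>((((((P))))))=>(((((((P)))))))=>(((((((())))))))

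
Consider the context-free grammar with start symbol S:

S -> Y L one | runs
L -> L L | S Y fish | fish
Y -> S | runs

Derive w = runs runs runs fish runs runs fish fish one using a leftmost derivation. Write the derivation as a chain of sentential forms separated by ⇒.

S ⇒ Y L one   [S -> Y L one]
Y L one ⇒ S L one   [Y -> S]
S L one ⇒ runs L one   [S -> runs]
runs L one ⇒ runs L L one   [L -> L L]
runs L L one ⇒ runs S Y fish L one   [L -> S Y fish]
runs S Y fish L one ⇒ runs runs Y fish L one   [S -> runs]
runs runs Y fish L one ⇒ runs runs runs fish L one   [Y -> runs]
runs runs runs fish L one ⇒ runs runs runs fish L L one   [L -> L L]
runs runs runs fish L L one ⇒ runs runs runs fish S Y fish L one   [L -> S Y fish]
runs runs runs fish S Y fish L one ⇒ runs runs runs fish runs Y fish L one   [S -> runs]
runs runs runs fish runs Y fish L one ⇒ runs runs runs fish runs runs fish L one   [Y -> runs]
runs runs runs fish runs runs fish L one ⇒ runs runs runs fish runs runs fish fish one   [L -> fish]

S ⇒ Y L one ⇒ S L one ⇒ runs L one ⇒ runs L L one ⇒ runs S Y fish L one ⇒ runs runs Y fish L one ⇒ runs runs runs fish L one ⇒ runs runs runs fish L L one ⇒ runs runs runs fish S Y fish L one ⇒ runs runs runs fish runs Y fish L one ⇒ runs runs runs fish runs runs fish L one ⇒ runs runs runs fish runs runs fish fish one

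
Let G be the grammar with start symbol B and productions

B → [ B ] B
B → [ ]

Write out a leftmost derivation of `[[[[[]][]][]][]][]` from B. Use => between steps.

B => [B]B => [[B]B]B => [[[B]B]B]B => [[[[B]B]B]B]B => [[[[[]]B]B]B]B => [[[[[]][]]B]B]B => [[[[[]][]][]]B]B => [[[[[]][]][]][]]B => [[[[[]][]][]][]][]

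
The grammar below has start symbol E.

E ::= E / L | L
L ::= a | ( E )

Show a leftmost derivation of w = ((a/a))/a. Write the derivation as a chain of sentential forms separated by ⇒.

E ⇒ E/L   [E ::= E / L]
E/L ⇒ L/L   [E ::= L]
L/L ⇒ (E)/L   [L ::= ( E )]
(E)/L ⇒ (L)/L   [E ::= L]
(L)/L ⇒ ((E))/L   [L ::= ( E )]
((E))/L ⇒ ((E/L))/L   [E ::= E / L]
((E/L))/L ⇒ ((L/L))/L   [E ::= L]
((L/L))/L ⇒ ((a/L))/L   [L ::= a]
((a/L))/L ⇒ ((a/a))/L   [L ::= a]
((a/a))/L ⇒ ((a/a))/a   [L ::= a]

E ⇒ E/L ⇒ L/L ⇒ (E)/L ⇒ (L)/L ⇒ ((E))/L ⇒ ((E/L))/L ⇒ ((L/L))/L ⇒ ((a/L))/L ⇒ ((a/a))/L ⇒ ((a/a))/a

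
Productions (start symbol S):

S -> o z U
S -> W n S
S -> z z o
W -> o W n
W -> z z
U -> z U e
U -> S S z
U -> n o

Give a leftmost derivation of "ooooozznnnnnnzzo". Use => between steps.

S => WnS   [S -> W n S]
WnS => oWnnS   [W -> o W n]
oWnnS => ooWnnnS   [W -> o W n]
ooWnnnS => oooWnnnnS   [W -> o W n]
oooWnnnnS => ooooWnnnnnS   [W -> o W n]
ooooWnnnnnS => oooooWnnnnnnS   [W -> o W n]
oooooWnnnnnnS => ooooozznnnnnnS   [W -> z z]
ooooozznnnnnnS => ooooozznnnnnnzzo   [S -> z z o]

S=>WnS=>oWnnS=>ooWnnnS=>oooWnnnnS=>ooooWnnnnnS=>oooooWnnnnnnS=>ooooozznnnnnnS=>ooooozznnnnnnzzo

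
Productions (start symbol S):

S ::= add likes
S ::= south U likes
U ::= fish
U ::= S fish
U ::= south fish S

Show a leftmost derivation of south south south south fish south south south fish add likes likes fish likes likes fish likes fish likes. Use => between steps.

S => south U likes => south S fish likes => south south U likes fish likes => south south S fish likes fish likes => south south south U likes fish likes fish likes => south south south south fish S likes fish likes fish likes => south south south south fish south U likes likes fish likes fish likes => south south south south fish south S fish likes likes fish likes fish likes => south south south south fish south south U likes fish likes likes fish likes fish likes => south south south south fish south south south fish S likes fish likes likes fish likes fish likes => south south south south fish south south south fish add likes likes fish likes likes fish likes fish likes

S => south U likes   [S ::= south U likes]
south U likes => south S fish likes   [U ::= S fish]
south S fish likes => south south U likes fish likes   [S ::= south U likes]
south south U likes fish likes => south south S fish likes fish likes   [U ::= S fish]
south south S fish likes fish likes => south south south U likes fish likes fish likes   [S ::= south U likes]
south south south U likes fish likes fish likes => south south south south fish S likes fish likes fish likes   [U ::= south fish S]
south south south south fish S likes fish likes fish likes => south south south south fish south U likes likes fish likes fish likes   [S ::= south U likes]
south south south south fish south U likes likes fish likes fish likes => south south south south fish south S fish likes likes fish likes fish likes   [U ::= S fish]
south south south south fish south S fish likes likes fish likes fish likes => south south south south fish south south U likes fish likes likes fish likes fish likes   [S ::= south U likes]
south south south south fish south south U likes fish likes likes fish likes fish likes => south south south south fish south south south fish S likes fish likes likes fish likes fish likes   [U ::= south fish S]
south south south south fish south south south fish S likes fish likes likes fish likes fish likes => south south south south fish south south south fish add likes likes fish likes likes fish likes fish likes   [S ::= add likes]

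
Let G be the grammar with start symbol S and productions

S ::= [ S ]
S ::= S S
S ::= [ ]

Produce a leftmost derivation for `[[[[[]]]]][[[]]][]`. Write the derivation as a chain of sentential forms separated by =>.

S=>SS=>SSS=>[S]SS=>[[S]]SS=>[[[S]]]SS=>[[[[S]]]]SS=>[[[[[]]]]]SS=>[[[[[]]]]][S]S=>[[[[[]]]]][[S]]S=>[[[[[]]]]][[[]]]S=>[[[[[]]]]][[[]]][]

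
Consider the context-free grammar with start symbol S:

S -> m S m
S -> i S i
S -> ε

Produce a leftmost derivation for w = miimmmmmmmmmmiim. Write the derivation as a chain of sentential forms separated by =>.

S=>mSm=>miSim=>miiSiim=>miimSmiim=>miimmSmmiim=>miimmmSmmmiim=>miimmmmSmmmmiim=>miimmmmmSmmmmmiim=>miimmmmmmmmmmiim

S => mSm   [S -> m S m]
mSm => miSim   [S -> i S i]
miSim => miiSiim   [S -> i S i]
miiSiim => miimSmiim   [S -> m S m]
miimSmiim => miimmSmmiim   [S -> m S m]
miimmSmmiim => miimmmSmmmiim   [S -> m S m]
miimmmSmmmiim => miimmmmSmmmmiim   [S -> m S m]
miimmmmSmmmmiim => miimmmmmSmmmmmiim   [S -> m S m]
miimmmmmSmmmmmiim => miimmmmmmmmmmiim   [S -> ε]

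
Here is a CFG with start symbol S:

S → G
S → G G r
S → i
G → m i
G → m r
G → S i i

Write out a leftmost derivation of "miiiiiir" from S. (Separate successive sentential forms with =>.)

S => GGr => SiiGr => GiiGr => miiiGr => miiiSiir => miiiiiir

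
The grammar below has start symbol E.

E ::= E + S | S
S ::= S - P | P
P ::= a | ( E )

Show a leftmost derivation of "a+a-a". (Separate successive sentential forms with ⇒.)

E⇒E+S⇒S+S⇒P+S⇒a+S⇒a+S-P⇒a+P-P⇒a+a-P⇒a+a-a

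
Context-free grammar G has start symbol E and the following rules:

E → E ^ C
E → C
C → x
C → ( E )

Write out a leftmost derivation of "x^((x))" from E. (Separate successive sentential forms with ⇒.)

E ⇒ E^C   [E → E ^ C]
E^C ⇒ C^C   [E → C]
C^C ⇒ x^C   [C → x]
x^C ⇒ x^(E)   [C → ( E )]
x^(E) ⇒ x^(C)   [E → C]
x^(C) ⇒ x^((E))   [C → ( E )]
x^((E)) ⇒ x^((C))   [E → C]
x^((C)) ⇒ x^((x))   [C → x]

E ⇒ E^C ⇒ C^C ⇒ x^C ⇒ x^(E) ⇒ x^(C) ⇒ x^((E)) ⇒ x^((C)) ⇒ x^((x))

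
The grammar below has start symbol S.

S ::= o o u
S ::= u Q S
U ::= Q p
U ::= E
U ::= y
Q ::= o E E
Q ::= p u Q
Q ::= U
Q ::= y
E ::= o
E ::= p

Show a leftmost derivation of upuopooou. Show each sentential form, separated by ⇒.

S ⇒ uQS   [S ::= u Q S]
uQS ⇒ upuQS   [Q ::= p u Q]
upuQS ⇒ upuoEES   [Q ::= o E E]
upuoEES ⇒ upuopES   [E ::= p]
upuopES ⇒ upuopoS   [E ::= o]
upuopoS ⇒ upuopooou   [S ::= o o u]

S ⇒ uQS ⇒ upuQS ⇒ upuoEES ⇒ upuopES ⇒ upuopoS ⇒ upuopooou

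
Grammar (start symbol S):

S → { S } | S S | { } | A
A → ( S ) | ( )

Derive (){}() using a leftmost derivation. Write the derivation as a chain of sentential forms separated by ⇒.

S⇒SS⇒SSS⇒ASS⇒()SS⇒(){}S⇒(){}A⇒(){}()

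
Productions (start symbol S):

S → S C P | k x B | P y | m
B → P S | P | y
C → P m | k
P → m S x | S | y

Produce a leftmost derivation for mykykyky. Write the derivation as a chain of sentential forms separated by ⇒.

S ⇒ SCP ⇒ SCPCP ⇒ SCPCPCP ⇒ PyCPCPCP ⇒ SyCPCPCP ⇒ myCPCPCP ⇒ mykPCPCP ⇒ mykyCPCP ⇒ mykykPCP ⇒ mykykyCP ⇒ mykykykP ⇒ mykykyky

S ⇒ SCP   [S → S C P]
SCP ⇒ SCPCP   [S → S C P]
SCPCP ⇒ SCPCPCP   [S → S C P]
SCPCPCP ⇒ PyCPCPCP   [S → P y]
PyCPCPCP ⇒ SyCPCPCP   [P → S]
SyCPCPCP ⇒ myCPCPCP   [S → m]
myCPCPCP ⇒ mykPCPCP   [C → k]
mykPCPCP ⇒ mykyCPCP   [P → y]
mykyCPCP ⇒ mykykPCP   [C → k]
mykykPCP ⇒ mykykyCP   [P → y]
mykykyCP ⇒ mykykykP   [C → k]
mykykykP ⇒ mykykyky   [P → y]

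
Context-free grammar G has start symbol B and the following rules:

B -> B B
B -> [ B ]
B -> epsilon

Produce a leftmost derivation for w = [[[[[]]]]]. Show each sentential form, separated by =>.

B => [B]   [B -> [ B ]]
[B] => [[B]]   [B -> [ B ]]
[[B]] => [[[B]]]   [B -> [ B ]]
[[[B]]] => [[[BB]]]   [B -> B B]
[[[BB]]] => [[[[B]B]]]   [B -> [ B ]]
[[[[B]B]]] => [[[[[B]]B]]]   [B -> [ B ]]
[[[[[B]]B]]] => [[[[[]]B]]]   [B -> epsilon]
[[[[[]]B]]] => [[[[[]]]]]   [B -> epsilon]

B => [B] => [[B]] => [[[B]]] => [[[BB]]] => [[[[B]B]]] => [[[[[B]]B]]] => [[[[[]]B]]] => [[[[[]]]]]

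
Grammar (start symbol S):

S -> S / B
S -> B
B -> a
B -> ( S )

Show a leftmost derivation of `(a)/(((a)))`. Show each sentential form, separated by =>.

S=>S/B=>B/B=>(S)/B=>(B)/B=>(a)/B=>(a)/(S)=>(a)/(B)=>(a)/((S))=>(a)/((B))=>(a)/(((S)))=>(a)/(((B)))=>(a)/(((a)))

S => S/B   [S -> S / B]
S/B => B/B   [S -> B]
B/B => (S)/B   [B -> ( S )]
(S)/B => (B)/B   [S -> B]
(B)/B => (a)/B   [B -> a]
(a)/B => (a)/(S)   [B -> ( S )]
(a)/(S) => (a)/(B)   [S -> B]
(a)/(B) => (a)/((S))   [B -> ( S )]
(a)/((S)) => (a)/((B))   [S -> B]
(a)/((B)) => (a)/(((S)))   [B -> ( S )]
(a)/(((S))) => (a)/(((B)))   [S -> B]
(a)/(((B))) => (a)/(((a)))   [B -> a]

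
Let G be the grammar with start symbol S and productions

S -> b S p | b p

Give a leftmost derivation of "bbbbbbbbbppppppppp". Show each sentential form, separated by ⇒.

S ⇒ bSp   [S -> b S p]
bSp ⇒ bbSpp   [S -> b S p]
bbSpp ⇒ bbbSppp   [S -> b S p]
bbbSppp ⇒ bbbbSpppp   [S -> b S p]
bbbbSpppp ⇒ bbbbbSppppp   [S -> b S p]
bbbbbSppppp ⇒ bbbbbbSpppppp   [S -> b S p]
bbbbbbSpppppp ⇒ bbbbbbbSppppppp   [S -> b S p]
bbbbbbbSppppppp ⇒ bbbbbbbbSpppppppp   [S -> b S p]
bbbbbbbbSpppppppp ⇒ bbbbbbbbbppppppppp   [S -> b p]

S⇒bSp⇒bbSpp⇒bbbSppp⇒bbbbSpppp⇒bbbbbSppppp⇒bbbbbbSpppppp⇒bbbbbbbSppppppp⇒bbbbbbbbSpppppppp⇒bbbbbbbbbppppppppp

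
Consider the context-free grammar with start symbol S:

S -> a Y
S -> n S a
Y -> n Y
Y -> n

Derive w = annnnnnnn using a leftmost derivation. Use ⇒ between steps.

S ⇒ aY ⇒ anY ⇒ annY ⇒ annnY ⇒ annnnY ⇒ annnnnY ⇒ annnnnnY ⇒ annnnnnnY ⇒ annnnnnnn

S ⇒ aY   [S -> a Y]
aY ⇒ anY   [Y -> n Y]
anY ⇒ annY   [Y -> n Y]
annY ⇒ annnY   [Y -> n Y]
annnY ⇒ annnnY   [Y -> n Y]
annnnY ⇒ annnnnY   [Y -> n Y]
annnnnY ⇒ annnnnnY   [Y -> n Y]
annnnnnY ⇒ annnnnnnY   [Y -> n Y]
annnnnnnY ⇒ annnnnnnn   [Y -> n]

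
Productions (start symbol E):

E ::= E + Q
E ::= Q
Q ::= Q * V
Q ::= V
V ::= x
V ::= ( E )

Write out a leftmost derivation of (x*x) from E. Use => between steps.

E=>Q=>V=>(E)=>(Q)=>(Q*V)=>(V*V)=>(x*V)=>(x*x)

E => Q   [E ::= Q]
Q => V   [Q ::= V]
V => (E)   [V ::= ( E )]
(E) => (Q)   [E ::= Q]
(Q) => (Q*V)   [Q ::= Q * V]
(Q*V) => (V*V)   [Q ::= V]
(V*V) => (x*V)   [V ::= x]
(x*V) => (x*x)   [V ::= x]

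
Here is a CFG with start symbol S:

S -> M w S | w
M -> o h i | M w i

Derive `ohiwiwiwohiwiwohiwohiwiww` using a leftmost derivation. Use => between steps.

S => MwS => MwiwS => MwiwiwS => ohiwiwiwS => ohiwiwiwMwS => ohiwiwiwMwiwS => ohiwiwiwohiwiwS => ohiwiwiwohiwiwMwS => ohiwiwiwohiwiwohiwS => ohiwiwiwohiwiwohiwMwS => ohiwiwiwohiwiwohiwMwiwS => ohiwiwiwohiwiwohiwohiwiwS => ohiwiwiwohiwiwohiwohiwiww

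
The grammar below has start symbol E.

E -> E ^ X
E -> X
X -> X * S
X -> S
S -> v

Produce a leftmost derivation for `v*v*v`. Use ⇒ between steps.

E ⇒ X ⇒ X*S ⇒ X*S*S ⇒ S*S*S ⇒ v*S*S ⇒ v*v*S ⇒ v*v*v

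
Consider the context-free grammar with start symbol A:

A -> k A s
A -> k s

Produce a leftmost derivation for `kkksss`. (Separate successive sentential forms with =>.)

A => kAs   [A -> k A s]
kAs => kkAss   [A -> k A s]
kkAss => kkksss   [A -> k s]

A=>kAs=>kkAss=>kkksss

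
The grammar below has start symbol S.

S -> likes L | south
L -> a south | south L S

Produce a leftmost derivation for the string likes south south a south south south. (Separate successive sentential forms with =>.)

S => likes L => likes south L S => likes south south L S S => likes south south a south S S => likes south south a south south S => likes south south a south south south

S => likes L   [S -> likes L]
likes L => likes south L S   [L -> south L S]
likes south L S => likes south south L S S   [L -> south L S]
likes south south L S S => likes south south a south S S   [L -> a south]
likes south south a south S S => likes south south a south south S   [S -> south]
likes south south a south south S => likes south south a south south south   [S -> south]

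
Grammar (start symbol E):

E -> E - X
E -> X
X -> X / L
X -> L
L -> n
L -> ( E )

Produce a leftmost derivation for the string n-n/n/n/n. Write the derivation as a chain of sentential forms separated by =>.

E => E-X   [E -> E - X]
E-X => X-X   [E -> X]
X-X => L-X   [X -> L]
L-X => n-X   [L -> n]
n-X => n-X/L   [X -> X / L]
n-X/L => n-X/L/L   [X -> X / L]
n-X/L/L => n-X/L/L/L   [X -> X / L]
n-X/L/L/L => n-L/L/L/L   [X -> L]
n-L/L/L/L => n-n/L/L/L   [L -> n]
n-n/L/L/L => n-n/n/L/L   [L -> n]
n-n/n/L/L => n-n/n/n/L   [L -> n]
n-n/n/n/L => n-n/n/n/n   [L -> n]

E=>E-X=>X-X=>L-X=>n-X=>n-X/L=>n-X/L/L=>n-X/L/L/L=>n-L/L/L/L=>n-n/L/L/L=>n-n/n/L/L=>n-n/n/n/L=>n-n/n/n/n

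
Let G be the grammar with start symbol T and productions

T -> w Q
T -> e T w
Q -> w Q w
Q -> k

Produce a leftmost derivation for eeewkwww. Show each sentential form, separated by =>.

T => eTw => eeTww => eeeTwww => eeewQwww => eeewkwww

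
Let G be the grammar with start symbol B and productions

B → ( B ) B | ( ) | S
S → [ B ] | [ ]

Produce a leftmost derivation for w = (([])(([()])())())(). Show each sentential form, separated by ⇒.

B⇒(B)B⇒((B)B)B⇒((S)B)B⇒(([])B)B⇒(([])(B)B)B⇒(([])((B)B)B)B⇒(([])((S)B)B)B⇒(([])(([B])B)B)B⇒(([])(([()])B)B)B⇒(([])(([()])())B)B⇒(([])(([()])())())B⇒(([])(([()])())())()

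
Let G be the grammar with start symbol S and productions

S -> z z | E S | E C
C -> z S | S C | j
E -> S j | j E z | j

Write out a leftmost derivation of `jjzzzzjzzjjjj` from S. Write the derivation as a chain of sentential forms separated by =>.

S => EC => SjC => ECjC => SjCjC => ESjCjC => SjSjCjC => ECjSjCjC => jEzCjSjCjC => jjzCjSjCjC => jjzzSjSjCjC => jjzzzzjSjCjC => jjzzzzjzzjCjC => jjzzzzjzzjjjC => jjzzzzjzzjjjj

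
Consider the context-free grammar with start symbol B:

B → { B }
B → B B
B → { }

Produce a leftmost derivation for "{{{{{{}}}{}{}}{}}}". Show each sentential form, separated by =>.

B => {B}   [B → { B }]
{B} => {{B}}   [B → { B }]
{{B}} => {{BB}}   [B → B B]
{{BB}} => {{{B}B}}   [B → { B }]
{{{B}B}} => {{{BB}B}}   [B → B B]
{{{BB}B}} => {{{BBB}B}}   [B → B B]
{{{BBB}B}} => {{{{B}BB}B}}   [B → { B }]
{{{{B}BB}B}} => {{{{{B}}BB}B}}   [B → { B }]
{{{{{B}}BB}B}} => {{{{{{}}}BB}B}}   [B → { }]
{{{{{{}}}BB}B}} => {{{{{{}}}{}B}B}}   [B → { }]
{{{{{{}}}{}B}B}} => {{{{{{}}}{}{}}B}}   [B → { }]
{{{{{{}}}{}{}}B}} => {{{{{{}}}{}{}}{}}}   [B → { }]

B => {B} => {{B}} => {{BB}} => {{{B}B}} => {{{BB}B}} => {{{BBB}B}} => {{{{B}BB}B}} => {{{{{B}}BB}B}} => {{{{{{}}}BB}B}} => {{{{{{}}}{}B}B}} => {{{{{{}}}{}{}}B}} => {{{{{{}}}{}{}}{}}}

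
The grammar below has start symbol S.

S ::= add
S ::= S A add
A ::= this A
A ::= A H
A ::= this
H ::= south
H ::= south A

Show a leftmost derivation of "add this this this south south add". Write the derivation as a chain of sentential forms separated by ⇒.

S ⇒ S A add   [S ::= S A add]
S A add ⇒ add A add   [S ::= add]
add A add ⇒ add A H add   [A ::= A H]
add A H add ⇒ add A H H add   [A ::= A H]
add A H H add ⇒ add this A H H add   [A ::= this A]
add this A H H add ⇒ add this this A H H add   [A ::= this A]
add this this A H H add ⇒ add this this this H H add   [A ::= this]
add this this this H H add ⇒ add this this this south H add   [H ::= south]
add this this this south H add ⇒ add this this this south south add   [H ::= south]

S ⇒ S A add ⇒ add A add ⇒ add A H add ⇒ add A H H add ⇒ add this A H H add ⇒ add this this A H H add ⇒ add this this this H H add ⇒ add this this this south H add ⇒ add this this this south south add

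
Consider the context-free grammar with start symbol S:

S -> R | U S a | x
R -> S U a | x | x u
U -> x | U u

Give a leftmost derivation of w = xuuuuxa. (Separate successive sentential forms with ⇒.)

S⇒USa⇒UuSa⇒UuuSa⇒UuuuSa⇒UuuuuSa⇒xuuuuSa⇒xuuuuxa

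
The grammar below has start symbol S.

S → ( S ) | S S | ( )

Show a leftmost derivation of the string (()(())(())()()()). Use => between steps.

S => (S) => (SS) => (()S) => (()SS) => (()SSS) => (()(S)SS) => (()(())SS) => (()(())SSS) => (()(())SSSS) => (()(())(S)SSS) => (()(())(())SSS) => (()(())(())()SS) => (()(())(())()()S) => (()(())(())()()())

S => (S)   [S → ( S )]
(S) => (SS)   [S → S S]
(SS) => (()S)   [S → ( )]
(()S) => (()SS)   [S → S S]
(()SS) => (()SSS)   [S → S S]
(()SSS) => (()(S)SS)   [S → ( S )]
(()(S)SS) => (()(())SS)   [S → ( )]
(()(())SS) => (()(())SSS)   [S → S S]
(()(())SSS) => (()(())SSSS)   [S → S S]
(()(())SSSS) => (()(())(S)SSS)   [S → ( S )]
(()(())(S)SSS) => (()(())(())SSS)   [S → ( )]
(()(())(())SSS) => (()(())(())()SS)   [S → ( )]
(()(())(())()SS) => (()(())(())()()S)   [S → ( )]
(()(())(())()()S) => (()(())(())()()())   [S → ( )]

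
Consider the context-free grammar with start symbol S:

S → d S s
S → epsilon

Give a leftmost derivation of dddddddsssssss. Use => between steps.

S=>dSs=>ddSss=>dddSsss=>ddddSssss=>dddddSsssss=>ddddddSssssss=>dddddddSsssssss=>dddddddsssssss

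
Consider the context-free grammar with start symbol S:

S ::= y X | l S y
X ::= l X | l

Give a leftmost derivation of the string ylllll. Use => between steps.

S=>yX=>ylX=>yllX=>ylllX=>yllllX=>ylllll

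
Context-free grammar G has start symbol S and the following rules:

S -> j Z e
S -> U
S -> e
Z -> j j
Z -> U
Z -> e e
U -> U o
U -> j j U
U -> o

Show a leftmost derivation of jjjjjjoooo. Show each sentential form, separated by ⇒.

S⇒U⇒jjU⇒jjjjU⇒jjjjUo⇒jjjjUoo⇒jjjjjjUoo⇒jjjjjjUooo⇒jjjjjjoooo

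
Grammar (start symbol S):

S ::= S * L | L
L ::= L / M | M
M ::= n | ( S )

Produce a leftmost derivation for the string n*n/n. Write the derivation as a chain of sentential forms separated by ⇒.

S⇒S*L⇒L*L⇒M*L⇒n*L⇒n*L/M⇒n*M/M⇒n*n/M⇒n*n/n

S ⇒ S*L   [S ::= S * L]
S*L ⇒ L*L   [S ::= L]
L*L ⇒ M*L   [L ::= M]
M*L ⇒ n*L   [M ::= n]
n*L ⇒ n*L/M   [L ::= L / M]
n*L/M ⇒ n*M/M   [L ::= M]
n*M/M ⇒ n*n/M   [M ::= n]
n*n/M ⇒ n*n/n   [M ::= n]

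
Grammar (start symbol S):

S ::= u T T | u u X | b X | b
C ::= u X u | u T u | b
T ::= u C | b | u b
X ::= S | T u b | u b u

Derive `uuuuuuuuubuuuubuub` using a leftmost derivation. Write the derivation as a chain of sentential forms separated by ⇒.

S⇒uuX⇒uuTub⇒uuuCub⇒uuuuXuub⇒uuuuTubuub⇒uuuuuCubuub⇒uuuuuuTuubuub⇒uuuuuuuCuubuub⇒uuuuuuuuXuuubuub⇒uuuuuuuuubuuuubuub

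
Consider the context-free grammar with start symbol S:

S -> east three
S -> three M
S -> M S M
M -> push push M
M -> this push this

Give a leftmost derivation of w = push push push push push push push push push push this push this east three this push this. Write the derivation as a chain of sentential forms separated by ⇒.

S ⇒ M S M ⇒ push push M S M ⇒ push push push push M S M ⇒ push push push push push push M S M ⇒ push push push push push push push push M S M ⇒ push push push push push push push push push push M S M ⇒ push push push push push push push push push push this push this S M ⇒ push push push push push push push push push push this push this east three M ⇒ push push push push push push push push push push this push this east three this push this

S ⇒ M S M   [S -> M S M]
M S M ⇒ push push M S M   [M -> push push M]
push push M S M ⇒ push push push push M S M   [M -> push push M]
push push push push M S M ⇒ push push push push push push M S M   [M -> push push M]
push push push push push push M S M ⇒ push push push push push push push push M S M   [M -> push push M]
push push push push push push push push M S M ⇒ push push push push push push push push push push M S M   [M -> push push M]
push push push push push push push push push push M S M ⇒ push push push push push push push push push push this push this S M   [M -> this push this]
push push push push push push push push push push this push this S M ⇒ push push push push push push push push push push this push this east three M   [S -> east three]
push push push push push push push push push push this push this east three M ⇒ push push push push push push push push push push this push this east three this push this   [M -> this push this]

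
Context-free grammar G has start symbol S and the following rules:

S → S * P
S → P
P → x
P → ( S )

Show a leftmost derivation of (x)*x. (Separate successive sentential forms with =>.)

S => S*P   [S → S * P]
S*P => P*P   [S → P]
P*P => (S)*P   [P → ( S )]
(S)*P => (P)*P   [S → P]
(P)*P => (x)*P   [P → x]
(x)*P => (x)*x   [P → x]

S => S*P => P*P => (S)*P => (P)*P => (x)*P => (x)*x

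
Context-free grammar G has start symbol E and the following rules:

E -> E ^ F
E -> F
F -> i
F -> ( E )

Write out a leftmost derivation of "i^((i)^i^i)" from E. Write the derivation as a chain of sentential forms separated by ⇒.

E ⇒ E^F   [E -> E ^ F]
E^F ⇒ F^F   [E -> F]
F^F ⇒ i^F   [F -> i]
i^F ⇒ i^(E)   [F -> ( E )]
i^(E) ⇒ i^(E^F)   [E -> E ^ F]
i^(E^F) ⇒ i^(E^F^F)   [E -> E ^ F]
i^(E^F^F) ⇒ i^(F^F^F)   [E -> F]
i^(F^F^F) ⇒ i^((E)^F^F)   [F -> ( E )]
i^((E)^F^F) ⇒ i^((F)^F^F)   [E -> F]
i^((F)^F^F) ⇒ i^((i)^F^F)   [F -> i]
i^((i)^F^F) ⇒ i^((i)^i^F)   [F -> i]
i^((i)^i^F) ⇒ i^((i)^i^i)   [F -> i]

E ⇒ E^F ⇒ F^F ⇒ i^F ⇒ i^(E) ⇒ i^(E^F) ⇒ i^(E^F^F) ⇒ i^(F^F^F) ⇒ i^((E)^F^F) ⇒ i^((F)^F^F) ⇒ i^((i)^F^F) ⇒ i^((i)^i^F) ⇒ i^((i)^i^i)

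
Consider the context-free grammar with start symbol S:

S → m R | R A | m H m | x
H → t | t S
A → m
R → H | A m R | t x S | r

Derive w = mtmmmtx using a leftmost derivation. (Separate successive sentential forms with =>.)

S=>mR=>mH=>mtS=>mtmR=>mtmAmR=>mtmmmR=>mtmmmH=>mtmmmtS=>mtmmmtx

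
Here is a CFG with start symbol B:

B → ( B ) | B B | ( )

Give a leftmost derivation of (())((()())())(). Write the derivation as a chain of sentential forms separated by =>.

B => BB => BBB => (B)BB => (())BB => (())(B)B => (())(BB)B => (())((B)B)B => (())((BB)B)B => (())((()B)B)B => (())((()())B)B => (())((()())())B => (())((()())())()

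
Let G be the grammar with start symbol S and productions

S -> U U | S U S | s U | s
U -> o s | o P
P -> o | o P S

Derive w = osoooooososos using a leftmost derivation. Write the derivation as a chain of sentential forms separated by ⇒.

S ⇒ UU   [S -> U U]
UU ⇒ osU   [U -> o s]
osU ⇒ osoP   [U -> o P]
osoP ⇒ osooPS   [P -> o P S]
osooPS ⇒ osoooS   [P -> o]
osoooS ⇒ osoooUU   [S -> U U]
osoooUU ⇒ osooooPU   [U -> o P]
osooooPU ⇒ osoooooPSU   [P -> o P S]
osoooooPSU ⇒ osooooooSU   [P -> o]
osooooooSU ⇒ osoooooosUU   [S -> s U]
osoooooosUU ⇒ osoooooososU   [U -> o s]
osoooooososU ⇒ osoooooososos   [U -> o s]

S⇒UU⇒osU⇒osoP⇒osooPS⇒osoooS⇒osoooUU⇒osooooPU⇒osoooooPSU⇒osooooooSU⇒osoooooosUU⇒osoooooososU⇒osoooooososos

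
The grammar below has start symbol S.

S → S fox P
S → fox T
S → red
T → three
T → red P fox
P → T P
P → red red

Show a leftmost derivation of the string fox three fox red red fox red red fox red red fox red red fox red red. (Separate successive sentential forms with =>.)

S => S fox P => S fox P fox P => S fox P fox P fox P => S fox P fox P fox P fox P => S fox P fox P fox P fox P fox P => fox T fox P fox P fox P fox P fox P => fox three fox P fox P fox P fox P fox P => fox three fox red red fox P fox P fox P fox P => fox three fox red red fox red red fox P fox P fox P => fox three fox red red fox red red fox red red fox P fox P => fox three fox red red fox red red fox red red fox red red fox P => fox three fox red red fox red red fox red red fox red red fox red red

S => S fox P   [S → S fox P]
S fox P => S fox P fox P   [S → S fox P]
S fox P fox P => S fox P fox P fox P   [S → S fox P]
S fox P fox P fox P => S fox P fox P fox P fox P   [S → S fox P]
S fox P fox P fox P fox P => S fox P fox P fox P fox P fox P   [S → S fox P]
S fox P fox P fox P fox P fox P => fox T fox P fox P fox P fox P fox P   [S → fox T]
fox T fox P fox P fox P fox P fox P => fox three fox P fox P fox P fox P fox P   [T → three]
fox three fox P fox P fox P fox P fox P => fox three fox red red fox P fox P fox P fox P   [P → red red]
fox three fox red red fox P fox P fox P fox P => fox three fox red red fox red red fox P fox P fox P   [P → red red]
fox three fox red red fox red red fox P fox P fox P => fox three fox red red fox red red fox red red fox P fox P   [P → red red]
fox three fox red red fox red red fox red red fox P fox P => fox three fox red red fox red red fox red red fox red red fox P   [P → red red]
fox three fox red red fox red red fox red red fox red red fox P => fox three fox red red fox red red fox red red fox red red fox red red   [P → red red]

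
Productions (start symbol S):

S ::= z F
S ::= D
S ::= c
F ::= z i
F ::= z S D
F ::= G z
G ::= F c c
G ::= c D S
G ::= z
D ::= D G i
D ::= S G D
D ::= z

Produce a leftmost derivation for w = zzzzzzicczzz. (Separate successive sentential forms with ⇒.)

S ⇒ zF ⇒ zzSD ⇒ zzzFD ⇒ zzzzSDD ⇒ zzzzzFDD ⇒ zzzzzGzDD ⇒ zzzzzFcczDD ⇒ zzzzzzicczDD ⇒ zzzzzzicczzD ⇒ zzzzzzicczzz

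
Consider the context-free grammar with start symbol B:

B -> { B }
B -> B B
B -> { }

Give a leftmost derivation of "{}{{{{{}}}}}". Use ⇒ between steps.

B ⇒ BB   [B -> B B]
BB ⇒ {}B   [B -> { }]
{}B ⇒ {}{B}   [B -> { B }]
{}{B} ⇒ {}{{B}}   [B -> { B }]
{}{{B}} ⇒ {}{{{B}}}   [B -> { B }]
{}{{{B}}} ⇒ {}{{{{B}}}}   [B -> { B }]
{}{{{{B}}}} ⇒ {}{{{{{}}}}}   [B -> { }]

B⇒BB⇒{}B⇒{}{B}⇒{}{{B}}⇒{}{{{B}}}⇒{}{{{{B}}}}⇒{}{{{{{}}}}}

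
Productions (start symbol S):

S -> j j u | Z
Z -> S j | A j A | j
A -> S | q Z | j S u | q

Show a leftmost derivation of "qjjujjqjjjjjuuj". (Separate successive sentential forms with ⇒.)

S⇒Z⇒AjA⇒qZjA⇒qSjjA⇒qjjujjA⇒qjjujjS⇒qjjujjZ⇒qjjujjSj⇒qjjujjZj⇒qjjujjAjAj⇒qjjujjqZjAj⇒qjjujjqjjAj⇒qjjujjqjjjSuj⇒qjjujjqjjjjjuuj

S ⇒ Z   [S -> Z]
Z ⇒ AjA   [Z -> A j A]
AjA ⇒ qZjA   [A -> q Z]
qZjA ⇒ qSjjA   [Z -> S j]
qSjjA ⇒ qjjujjA   [S -> j j u]
qjjujjA ⇒ qjjujjS   [A -> S]
qjjujjS ⇒ qjjujjZ   [S -> Z]
qjjujjZ ⇒ qjjujjSj   [Z -> S j]
qjjujjSj ⇒ qjjujjZj   [S -> Z]
qjjujjZj ⇒ qjjujjAjAj   [Z -> A j A]
qjjujjAjAj ⇒ qjjujjqZjAj   [A -> q Z]
qjjujjqZjAj ⇒ qjjujjqjjAj   [Z -> j]
qjjujjqjjAj ⇒ qjjujjqjjjSuj   [A -> j S u]
qjjujjqjjjSuj ⇒ qjjujjqjjjjjuuj   [S -> j j u]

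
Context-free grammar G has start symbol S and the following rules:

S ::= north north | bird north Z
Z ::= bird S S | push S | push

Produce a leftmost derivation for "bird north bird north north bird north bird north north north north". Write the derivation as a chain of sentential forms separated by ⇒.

S ⇒ bird north Z   [S ::= bird north Z]
bird north Z ⇒ bird north bird S S   [Z ::= bird S S]
bird north bird S S ⇒ bird north bird north north S   [S ::= north north]
bird north bird north north S ⇒ bird north bird north north bird north Z   [S ::= bird north Z]
bird north bird north north bird north Z ⇒ bird north bird north north bird north bird S S   [Z ::= bird S S]
bird north bird north north bird north bird S S ⇒ bird north bird north north bird north bird north north S   [S ::= north north]
bird north bird north north bird north bird north north S ⇒ bird north bird north north bird north bird north north north north   [S ::= north north]

S ⇒ bird north Z ⇒ bird north bird S S ⇒ bird north bird north north S ⇒ bird north bird north north bird north Z ⇒ bird north bird north north bird north bird S S ⇒ bird north bird north north bird north bird north north S ⇒ bird north bird north north bird north bird north north north north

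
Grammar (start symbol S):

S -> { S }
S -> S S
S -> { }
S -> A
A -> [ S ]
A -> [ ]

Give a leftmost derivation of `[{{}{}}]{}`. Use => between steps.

S=>SS=>AS=>[S]S=>[{S}]S=>[{SS}]S=>[{{}S}]S=>[{{}{}}]S=>[{{}{}}]{}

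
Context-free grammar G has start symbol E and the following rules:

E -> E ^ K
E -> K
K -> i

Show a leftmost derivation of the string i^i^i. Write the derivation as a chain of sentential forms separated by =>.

E=>E^K=>E^K^K=>K^K^K=>i^K^K=>i^i^K=>i^i^i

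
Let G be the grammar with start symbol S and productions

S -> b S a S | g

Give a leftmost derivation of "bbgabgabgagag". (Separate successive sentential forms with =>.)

S => bSaS   [S -> b S a S]
bSaS => bbSaSaS   [S -> b S a S]
bbSaSaS => bbgaSaS   [S -> g]
bbgaSaS => bbgabSaSaS   [S -> b S a S]
bbgabSaSaS => bbgabgaSaS   [S -> g]
bbgabgaSaS => bbgabgabSaSaS   [S -> b S a S]
bbgabgabSaSaS => bbgabgabgaSaS   [S -> g]
bbgabgabgaSaS => bbgabgabgagaS   [S -> g]
bbgabgabgagaS => bbgabgabgagag   [S -> g]

S => bSaS => bbSaSaS => bbgaSaS => bbgabSaSaS => bbgabgaSaS => bbgabgabSaSaS => bbgabgabgaSaS => bbgabgabgagaS => bbgabgabgagag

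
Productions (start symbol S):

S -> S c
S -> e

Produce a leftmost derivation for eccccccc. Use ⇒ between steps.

S ⇒ Sc ⇒ Scc ⇒ Sccc ⇒ Scccc ⇒ Sccccc ⇒ Scccccc ⇒ Sccccccc ⇒ eccccccc

S ⇒ Sc   [S -> S c]
Sc ⇒ Scc   [S -> S c]
Scc ⇒ Sccc   [S -> S c]
Sccc ⇒ Scccc   [S -> S c]
Scccc ⇒ Sccccc   [S -> S c]
Sccccc ⇒ Scccccc   [S -> S c]
Scccccc ⇒ Sccccccc   [S -> S c]
Sccccccc ⇒ eccccccc   [S -> e]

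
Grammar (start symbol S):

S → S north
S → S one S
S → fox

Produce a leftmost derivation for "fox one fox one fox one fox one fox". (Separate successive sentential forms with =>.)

S => S one S   [S → S one S]
S one S => S one S one S   [S → S one S]
S one S one S => fox one S one S   [S → fox]
fox one S one S => fox one fox one S   [S → fox]
fox one fox one S => fox one fox one S one S   [S → S one S]
fox one fox one S one S => fox one fox one fox one S   [S → fox]
fox one fox one fox one S => fox one fox one fox one S one S   [S → S one S]
fox one fox one fox one S one S => fox one fox one fox one fox one S   [S → fox]
fox one fox one fox one fox one S => fox one fox one fox one fox one fox   [S → fox]

S => S one S => S one S one S => fox one S one S => fox one fox one S => fox one fox one S one S => fox one fox one fox one S => fox one fox one fox one S one S => fox one fox one fox one fox one S => fox one fox one fox one fox one fox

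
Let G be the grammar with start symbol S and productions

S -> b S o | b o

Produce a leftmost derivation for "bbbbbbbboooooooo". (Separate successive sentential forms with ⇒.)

S⇒bSo⇒bbSoo⇒bbbSooo⇒bbbbSoooo⇒bbbbbSooooo⇒bbbbbbSoooooo⇒bbbbbbbSooooooo⇒bbbbbbbboooooooo

S ⇒ bSo   [S -> b S o]
bSo ⇒ bbSoo   [S -> b S o]
bbSoo ⇒ bbbSooo   [S -> b S o]
bbbSooo ⇒ bbbbSoooo   [S -> b S o]
bbbbSoooo ⇒ bbbbbSooooo   [S -> b S o]
bbbbbSooooo ⇒ bbbbbbSoooooo   [S -> b S o]
bbbbbbSoooooo ⇒ bbbbbbbSooooooo   [S -> b S o]
bbbbbbbSooooooo ⇒ bbbbbbbboooooooo   [S -> b o]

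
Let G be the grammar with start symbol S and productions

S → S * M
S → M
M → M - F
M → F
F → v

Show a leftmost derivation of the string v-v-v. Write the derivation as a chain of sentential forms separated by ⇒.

S ⇒ M   [S → M]
M ⇒ M-F   [M → M - F]
M-F ⇒ M-F-F   [M → M - F]
M-F-F ⇒ F-F-F   [M → F]
F-F-F ⇒ v-F-F   [F → v]
v-F-F ⇒ v-v-F   [F → v]
v-v-F ⇒ v-v-v   [F → v]

S ⇒ M ⇒ M-F ⇒ M-F-F ⇒ F-F-F ⇒ v-F-F ⇒ v-v-F ⇒ v-v-v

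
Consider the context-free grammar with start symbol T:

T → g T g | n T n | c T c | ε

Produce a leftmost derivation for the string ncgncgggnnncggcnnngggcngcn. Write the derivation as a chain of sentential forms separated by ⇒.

T⇒nTn⇒ncTcn⇒ncgTgcn⇒ncgnTngcn⇒ncgncTcngcn⇒ncgncgTgcngcn⇒ncgncggTggcngcn⇒ncgncgggTgggcngcn⇒ncgncgggnTngggcngcn⇒ncgncgggnnTnngggcngcn⇒ncgncgggnnnTnnngggcngcn⇒ncgncgggnnncTcnnngggcngcn⇒ncgncgggnnncgTgcnnngggcngcn⇒ncgncgggnnncggcnnngggcngcn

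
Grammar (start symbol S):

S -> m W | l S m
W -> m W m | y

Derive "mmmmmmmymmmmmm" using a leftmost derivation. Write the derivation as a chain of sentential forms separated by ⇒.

S ⇒ mW   [S -> m W]
mW ⇒ mmWm   [W -> m W m]
mmWm ⇒ mmmWmm   [W -> m W m]
mmmWmm ⇒ mmmmWmmm   [W -> m W m]
mmmmWmmm ⇒ mmmmmWmmmm   [W -> m W m]
mmmmmWmmmm ⇒ mmmmmmWmmmmm   [W -> m W m]
mmmmmmWmmmmm ⇒ mmmmmmmWmmmmmm   [W -> m W m]
mmmmmmmWmmmmmm ⇒ mmmmmmmymmmmmm   [W -> y]

S ⇒ mW ⇒ mmWm ⇒ mmmWmm ⇒ mmmmWmmm ⇒ mmmmmWmmmm ⇒ mmmmmmWmmmmm ⇒ mmmmmmmWmmmmmm ⇒ mmmmmmmymmmmmm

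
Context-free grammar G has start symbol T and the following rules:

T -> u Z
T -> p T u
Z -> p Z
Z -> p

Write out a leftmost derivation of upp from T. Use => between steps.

T => uZ   [T -> u Z]
uZ => upZ   [Z -> p Z]
upZ => upp   [Z -> p]

T => uZ => upZ => upp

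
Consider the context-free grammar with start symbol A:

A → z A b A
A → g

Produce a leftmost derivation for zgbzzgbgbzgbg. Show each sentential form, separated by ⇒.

A ⇒ zAbA ⇒ zgbA ⇒ zgbzAbA ⇒ zgbzzAbAbA ⇒ zgbzzgbAbA ⇒ zgbzzgbgbA ⇒ zgbzzgbgbzAbA ⇒ zgbzzgbgbzgbA ⇒ zgbzzgbgbzgbg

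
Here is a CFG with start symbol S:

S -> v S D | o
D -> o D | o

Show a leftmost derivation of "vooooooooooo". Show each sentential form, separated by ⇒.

S ⇒ vSD ⇒ voD ⇒ vooD ⇒ voooD ⇒ vooooD ⇒ voooooD ⇒ vooooooD ⇒ voooooooD ⇒ vooooooooD ⇒ voooooooooD ⇒ vooooooooooD ⇒ vooooooooooo

S ⇒ vSD   [S -> v S D]
vSD ⇒ voD   [S -> o]
voD ⇒ vooD   [D -> o D]
vooD ⇒ voooD   [D -> o D]
voooD ⇒ vooooD   [D -> o D]
vooooD ⇒ voooooD   [D -> o D]
voooooD ⇒ vooooooD   [D -> o D]
vooooooD ⇒ voooooooD   [D -> o D]
voooooooD ⇒ vooooooooD   [D -> o D]
vooooooooD ⇒ voooooooooD   [D -> o D]
voooooooooD ⇒ vooooooooooD   [D -> o D]
vooooooooooD ⇒ vooooooooooo   [D -> o]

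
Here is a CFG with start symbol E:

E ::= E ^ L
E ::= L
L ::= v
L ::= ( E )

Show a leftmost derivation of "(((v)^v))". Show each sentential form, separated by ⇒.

E ⇒ L   [E ::= L]
L ⇒ (E)   [L ::= ( E )]
(E) ⇒ (L)   [E ::= L]
(L) ⇒ ((E))   [L ::= ( E )]
((E)) ⇒ ((E^L))   [E ::= E ^ L]
((E^L)) ⇒ ((L^L))   [E ::= L]
((L^L)) ⇒ (((E)^L))   [L ::= ( E )]
(((E)^L)) ⇒ (((L)^L))   [E ::= L]
(((L)^L)) ⇒ (((v)^L))   [L ::= v]
(((v)^L)) ⇒ (((v)^v))   [L ::= v]

E ⇒ L ⇒ (E) ⇒ (L) ⇒ ((E)) ⇒ ((E^L)) ⇒ ((L^L)) ⇒ (((E)^L)) ⇒ (((L)^L)) ⇒ (((v)^L)) ⇒ (((v)^v))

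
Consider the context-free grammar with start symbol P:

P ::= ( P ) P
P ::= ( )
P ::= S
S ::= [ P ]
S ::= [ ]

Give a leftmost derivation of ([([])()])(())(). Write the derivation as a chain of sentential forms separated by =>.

P => (P)P => (S)P => ([P])P => ([(P)P])P => ([(S)P])P => ([([])P])P => ([([])()])P => ([([])()])(P)P => ([([])()])(())P => ([([])()])(())()

P => (P)P   [P ::= ( P ) P]
(P)P => (S)P   [P ::= S]
(S)P => ([P])P   [S ::= [ P ]]
([P])P => ([(P)P])P   [P ::= ( P ) P]
([(P)P])P => ([(S)P])P   [P ::= S]
([(S)P])P => ([([])P])P   [S ::= [ ]]
([([])P])P => ([([])()])P   [P ::= ( )]
([([])()])P => ([([])()])(P)P   [P ::= ( P ) P]
([([])()])(P)P => ([([])()])(())P   [P ::= ( )]
([([])()])(())P => ([([])()])(())()   [P ::= ( )]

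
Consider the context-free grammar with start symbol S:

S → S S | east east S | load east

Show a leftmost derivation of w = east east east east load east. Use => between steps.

S => east east S   [S → east east S]
east east S => east east east east S   [S → east east S]
east east east east S => east east east east load east   [S → load east]

S => east east S => east east east east S => east east east east load east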